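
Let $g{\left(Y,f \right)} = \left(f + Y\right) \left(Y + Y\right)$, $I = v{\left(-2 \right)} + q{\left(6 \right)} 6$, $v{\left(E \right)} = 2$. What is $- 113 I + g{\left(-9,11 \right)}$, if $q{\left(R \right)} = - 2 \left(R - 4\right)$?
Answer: $2450$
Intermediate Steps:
$q{\left(R \right)} = 8 - 2 R$ ($q{\left(R \right)} = - 2 \left(-4 + R\right) = 8 - 2 R$)
$I = -22$ ($I = 2 + \left(8 - 12\right) 6 = 2 - 24 = -22$)
$g{\left(Y,f \right)} = 2 Y \left(Y + f\right)$ ($g{\left(Y,f \right)} = \left(Y + f\right) 2 Y = 2 Y \left(Y + f\right)$)
$- 113 I + g{\left(-9,11 \right)} = \left(-113\right) \left(-22\right) + 2 \left(-9\right) \left(-9 + 11\right) = 2486 + 2 \left(-9\right) 2 = 2486 - 36 = 2450$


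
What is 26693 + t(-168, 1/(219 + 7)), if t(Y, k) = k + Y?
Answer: 5994651/226 ≈ 26525.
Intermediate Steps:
t(Y, k) = Y + k
26693 + t(-168, 1/(219 + 7)) = 26693 + (-168 + 1/(219 + 7)) = 26693 + (-168 + 1/226) = 26693 - 37967/226 = 5994651/226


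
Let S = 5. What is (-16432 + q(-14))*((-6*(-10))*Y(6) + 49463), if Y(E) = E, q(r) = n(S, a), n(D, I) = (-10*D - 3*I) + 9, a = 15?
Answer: -822976314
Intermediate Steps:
n(D, I) = 9 - 10*D - 3*I
q(r) = -86 (q(r) = 9 - 10*5 - 3*15 = 9 - 50 - 45 = -86)
(-16432 + q(-14))*((-6*(-10))*Y(6) + 49463) = (-16432 - 86)*(-6*(-10)*6 + 49463) = -16518*(60*6 + 49463) = -16518*(360 + 49463) = -16518*49823 = -822976314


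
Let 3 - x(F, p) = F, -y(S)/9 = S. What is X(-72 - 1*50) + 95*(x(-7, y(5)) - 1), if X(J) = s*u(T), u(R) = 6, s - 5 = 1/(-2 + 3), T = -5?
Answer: 891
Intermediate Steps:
y(S) = -9*S
x(F, p) = 3 - F
s = 6 (s = 5 + 1/(-2 + 3) = 5 + 1/1 = 5 + 1 = 6)
X(J) = 36 (X(J) = 6*6 = 36)
X(-72 - 1*50) + 95*(x(-7, y(5)) - 1) = 36 + 95*((3 - 1*(-7)) - 1) = 36 + 95*((3 + 7) - 1) = 36 + 95*(10 - 1) = 36 + 95*9 = 36 + 855 = 891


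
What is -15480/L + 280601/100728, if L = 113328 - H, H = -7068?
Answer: 2685330713/1010604024 ≈ 2.6572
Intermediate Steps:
L = 120396 (L = 113328 - 1*(-7068) = 113328 + 7068 = 120396)
-15480/L + 280601/100728 = -15480/120396 + 280601/100728 = -15480*1/120396 + 280601*(1/100728) = -1290/10033 + 280601/100728 = 2685330713/1010604024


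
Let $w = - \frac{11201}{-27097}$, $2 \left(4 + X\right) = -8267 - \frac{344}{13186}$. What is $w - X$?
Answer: $\frac{1478485418345}{357301042} \approx 4137.9$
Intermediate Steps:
$X = - \frac{54557247}{13186}$ ($X = -4 + \frac{-8267 - \frac{344}{13186}}{2} = -4 + \frac{-8267 - 344 \cdot \frac{1}{13186}}{2} = -4 + \frac{-8267 - \frac{172}{6593}}{2} = -4 + \frac{1}{2} \left(- \frac{54504503}{6593}\right) = -4 - \frac{54504503}{13186} = - \frac{54557247}{13186} \approx -4137.5$)
$w = \frac{11201}{27097}$ ($w = \left(-11201\right) \left(- \frac{1}{27097}\right) = \frac{11201}{27097} \approx 0.41337$)
$w - X = \frac{11201}{27097} - - \frac{54557247}{13186} = \frac{11201}{27097} + \frac{54557247}{13186} = \frac{1478485418345}{357301042}$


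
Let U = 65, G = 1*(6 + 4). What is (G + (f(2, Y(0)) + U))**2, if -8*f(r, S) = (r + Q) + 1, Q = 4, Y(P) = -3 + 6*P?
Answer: 351649/64 ≈ 5494.5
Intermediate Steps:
G = 10 (G = 1*10 = 10)
f(r, S) = -5/8 - r/8 (f(r, S) = -((r + 4) + 1)/8 = -((4 + r) + 1)/8 = -(5 + r)/8 = -5/8 - r/8)
(G + (f(2, Y(0)) + U))**2 = (10 + ((-5/8 - 1/8*2) + 65))**2 = (10 + ((-5/8 - 1/4) + 65))**2 = (10 + (-7/8 + 65))**2 = (10 + 513/8)**2 = (593/8)**2 = 351649/64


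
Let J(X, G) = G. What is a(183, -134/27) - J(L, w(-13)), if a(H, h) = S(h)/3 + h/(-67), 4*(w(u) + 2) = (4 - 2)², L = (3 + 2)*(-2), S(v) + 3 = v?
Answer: -128/81 ≈ -1.5802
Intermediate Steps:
S(v) = -3 + v
L = -10 (L = 5*(-2) = -10)
w(u) = -1 (w(u) = -2 + (4 - 2)²/4 = -2 + (¼)*2² = -2 + (¼)*4 = -2 + 1 = -1)
a(H, h) = -1 + 64*h/201 (a(H, h) = (-3 + h)/3 + h/(-67) = (-3 + h)*(⅓) + h*(-1/67) = (-1 + h/3) - h/67 = -1 + 64*h/201)
a(183, -134/27) - J(L, w(-13)) = (-1 + 64*(-134/27)/201) - 1*(-1) = (-1 + 64*(-134*1/27)/201) + 1 = (-1 + (64/201)*(-134/27)) + 1 = (-1 - 128/81) + 1 = -209/81 + 1 = -128/81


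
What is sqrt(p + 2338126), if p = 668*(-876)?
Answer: sqrt(1752958) ≈ 1324.0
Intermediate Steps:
p = -585168
sqrt(p + 2338126) = sqrt(-585168 + 2338126) = sqrt(1752958)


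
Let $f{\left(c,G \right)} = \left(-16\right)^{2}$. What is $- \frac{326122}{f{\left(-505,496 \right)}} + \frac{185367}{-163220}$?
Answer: $- \frac{6659635849}{5223040} \approx -1275.0$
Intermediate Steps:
$f{\left(c,G \right)} = 256$
$- \frac{326122}{f{\left(-505,496 \right)}} + \frac{185367}{-163220} = - \frac{326122}{256} + \frac{185367}{-163220} = \left(-326122\right) \frac{1}{256} + 185367 \left(- \frac{1}{163220}\right) = - \frac{163061}{128} - \frac{185367}{163220} = - \frac{6659635849}{5223040}$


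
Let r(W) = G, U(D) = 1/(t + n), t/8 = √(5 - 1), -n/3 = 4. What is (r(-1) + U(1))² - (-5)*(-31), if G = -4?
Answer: -2255/16 ≈ -140.94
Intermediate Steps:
n = -12 (n = -3*4 = -12)
t = 16 (t = 8*√(5 - 1) = 8*√4 = 8*2 = 16)
U(D) = ¼ (U(D) = 1/(16 - 12) = 1/4 = ¼)
r(W) = -4
(r(-1) + U(1))² - (-5)*(-31) = (-4 + ¼)² - (-5)*(-31) = (-15/4)² - 1*155 = 225/16 - 155 = -2255/16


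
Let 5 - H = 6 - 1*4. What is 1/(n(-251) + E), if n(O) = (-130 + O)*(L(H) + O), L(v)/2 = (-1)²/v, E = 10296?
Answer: 1/105673 ≈ 9.4632e-6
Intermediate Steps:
H = 3 (H = 5 - (6 - 1*4) = 5 - (6 - 4) = 5 - 1*2 = 5 - 2 = 3)
L(v) = 2/v (L(v) = 2*((-1)²/v) = 2*(1/v) = 2/v)
n(O) = (-130 + O)*(⅔ + O) (n(O) = (-130 + O)*(2/3 + O) = (-130 + O)*(2*(⅓) + O) = (-130 + O)*(⅔ + O))
1/(n(-251) + E) = 1/((-260/3 + (-251)² - 388/3*(-251)) + 10296) = 1/((-260/3 + 63001 + 97388/3) + 10296) = 1/(95377 + 10296) = 1/105673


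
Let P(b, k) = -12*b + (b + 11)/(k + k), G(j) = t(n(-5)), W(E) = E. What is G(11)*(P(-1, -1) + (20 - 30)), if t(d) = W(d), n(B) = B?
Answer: 15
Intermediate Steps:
t(d) = d
G(j) = -5
P(b, k) = -12*b + (11 + b)/(2*k) (P(b, k) = -12*b + (11 + b)/((2*k)) = -12*b + (11 + b)*(1/(2*k)) = -12*b + (11 + b)/(2*k))
G(11)*(P(-1, -1) + (20 - 30)) = -5*((½)*(11 - 1 - 24*(-1)*(-1))/(-1) + (20 - 30)) = -5*((½)*(-1)*(11 - 1 - 24) - 10) = -5*((½)*(-1)*(-14) - 10) = -5*(7 - 10) = -5*(-3) = 15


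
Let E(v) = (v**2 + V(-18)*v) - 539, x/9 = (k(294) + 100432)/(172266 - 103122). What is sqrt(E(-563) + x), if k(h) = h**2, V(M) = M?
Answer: sqrt(10842942657278)/5762 ≈ 571.48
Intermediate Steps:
x = 140151/5762 (x = 9*((294**2 + 100432)/(172266 - 103122)) = 9*((86436 + 100432)/69144) = 9*(186868*(1/69144)) = 9*(46717/17286) = 140151/5762 ≈ 24.323)
E(v) = -539 + v**2 - 18*v (E(v) = (v**2 - 18*v) - 539 = -539 + v**2 - 18*v)
sqrt(E(-563) + x) = sqrt((-539 + (-563)**2 - 18*(-563)) + 140151/5762) = sqrt((-539 + 316969 + 10134) + 140151/5762) = sqrt(326564 + 140151/5762) = sqrt(1881801919/5762) = sqrt(10842942657278)/5762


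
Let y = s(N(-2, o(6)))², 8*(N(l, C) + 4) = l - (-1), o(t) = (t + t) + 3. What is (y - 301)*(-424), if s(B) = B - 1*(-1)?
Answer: 987867/8 ≈ 1.2348e+5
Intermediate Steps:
o(t) = 3 + 2*t (o(t) = 2*t + 3 = 3 + 2*t)
N(l, C) = -31/8 + l/8 (N(l, C) = -4 + (l - (-1))/8 = -4 + (l - 1*(-1))/8 = -4 + (l + 1)/8 = -4 + (1 + l)/8 = -4 + (⅛ + l/8) = -31/8 + l/8)
s(B) = 1 + B (s(B) = B + 1 = 1 + B)
y = 625/64 (y = (1 + (-31/8 + (⅛)*(-2)))² = (1 + (-31/8 - ¼))² = (1 - 33/8)² = (-25/8)² = 625/64 ≈ 9.7656)
(y - 301)*(-424) = (625/64 - 301)*(-424) = -18639/64*(-424) = 987867/8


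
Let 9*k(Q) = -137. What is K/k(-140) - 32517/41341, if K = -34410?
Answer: 12798439461/5663717 ≈ 2259.7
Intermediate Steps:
k(Q) = -137/9 (k(Q) = (⅑)*(-137) = -137/9)
K/k(-140) - 32517/41341 = -34410/(-137/9) - 32517/41341 = -34410*(-9/137) - 32517*1/41341 = 309690/137 - 32517/41341 = 12798439461/5663717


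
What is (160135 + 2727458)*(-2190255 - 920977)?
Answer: -8983971744576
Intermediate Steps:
(160135 + 2727458)*(-2190255 - 920977) = 2887593*(-3111232) = -8983971744576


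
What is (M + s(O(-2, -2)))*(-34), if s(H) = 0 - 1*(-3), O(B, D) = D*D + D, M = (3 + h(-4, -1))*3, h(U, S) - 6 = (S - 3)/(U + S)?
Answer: -5508/5 ≈ -1101.6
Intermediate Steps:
h(U, S) = 6 + (-3 + S)/(S + U) (h(U, S) = 6 + (S - 3)/(U + S) = 6 + (-3 + S)/(S + U))
M = 147/5 (M = (3 + (-3 + 6*(-4) + 7*(-1))/(-1 - 4))*3 = (3 + (-3 - 24 - 7)/(-5))*3 = (3 - ⅕*(-34))*3 = (3 + 34/5)*3 = (49/5)*3 = 147/5 ≈ 29.400)
O(B, D) = D + D² (O(B, D) = D² + D = D + D²)
s(H) = 3 (s(H) = 0 + 3 = 3)
(M + s(O(-2, -2)))*(-34) = (147/5 + 3)*(-34) = (162/5)*(-34) = -5508/5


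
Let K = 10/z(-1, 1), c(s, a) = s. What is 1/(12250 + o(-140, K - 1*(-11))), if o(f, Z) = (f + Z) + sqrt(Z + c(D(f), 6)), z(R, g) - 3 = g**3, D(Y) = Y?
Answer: 48494/587917515 - 2*I*sqrt(506)/587917515 ≈ 8.2484e-5 - 7.6522e-8*I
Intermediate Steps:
z(R, g) = 3 + g**3
K = 5/2 (K = 10/(3 + 1**3) = 10/(3 + 1) = 10/4 = 10*(1/4) = 5/2 ≈ 2.5000)
o(f, Z) = Z + f + sqrt(Z + f) (o(f, Z) = (f + Z) + sqrt(Z + f) = (Z + f) + sqrt(Z + f) = Z + f + sqrt(Z + f))
1/(12250 + o(-140, K - 1*(-11))) = 1/(12250 + ((5/2 - 1*(-11)) - 140 + sqrt((5/2 - 1*(-11)) - 140))) = 1/(12250 + ((5/2 + 11) - 140 + sqrt((5/2 + 11) - 140))) = 1/(12250 + (27/2 - 140 + sqrt(27/2 - 140))) = 1/(12250 + (27/2 - 140 + sqrt(-253/2))) = 1/(12250 + (27/2 - 140 + I*sqrt(506)/2)) = 1/(12250 + (-253/2 + I*sqrt(506)/2)) = 1/(24247/2 + I*sqrt(506)/2)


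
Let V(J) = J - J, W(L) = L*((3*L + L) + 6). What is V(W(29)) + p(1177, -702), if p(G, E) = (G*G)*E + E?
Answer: -972501660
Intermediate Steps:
W(L) = L*(6 + 4*L) (W(L) = L*(4*L + 6) = L*(6 + 4*L))
V(J) = 0
p(G, E) = E + E*G**2 (p(G, E) = G**2*E + E = E*G**2 + E = E + E*G**2)
V(W(29)) + p(1177, -702) = 0 - 702*(1 + 1177**2) = 0 - 702*(1 + 1385329) = 0 - 702*1385330 = 0 - 972501660 = -972501660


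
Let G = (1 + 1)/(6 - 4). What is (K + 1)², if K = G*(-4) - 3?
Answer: 36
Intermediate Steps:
G = 1 (G = 2/2 = 2*(½) = 1)
K = -7 (K = 1*(-4) - 3 = -4 - 3 = -7)
(K + 1)² = (-7 + 1)² = (-6)² = 36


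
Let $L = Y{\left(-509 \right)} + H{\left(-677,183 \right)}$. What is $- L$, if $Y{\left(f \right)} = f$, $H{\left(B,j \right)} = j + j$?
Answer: $143$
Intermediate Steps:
$H{\left(B,j \right)} = 2 j$
$L = -143$ ($L = -509 + 2 \cdot 183 = -509 + 366 = -143$)
$- L = \left(-1\right) \left(-143\right) = 143$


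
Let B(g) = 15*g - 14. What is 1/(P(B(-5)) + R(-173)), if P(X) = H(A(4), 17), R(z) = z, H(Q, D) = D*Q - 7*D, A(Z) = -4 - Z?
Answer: -1/428 ≈ -0.0023364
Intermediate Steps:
B(g) = -14 + 15*g
H(Q, D) = -7*D + D*Q
P(X) = -255 (P(X) = 17*(-7 + (-4 - 1*4)) = 17*(-7 + (-4 - 4)) = 17*(-7 - 8) = 17*(-15) = -255)
1/(P(B(-5)) + R(-173)) = 1/(-255 - 173) = 1/(-428) = -1/428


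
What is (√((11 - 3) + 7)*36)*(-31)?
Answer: -1116*√15 ≈ -4322.3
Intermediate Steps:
(√((11 - 3) + 7)*36)*(-31) = (√(8 + 7)*36)*(-31) = (√15*36)*(-31) = (36*√15)*(-31) = -1116*√15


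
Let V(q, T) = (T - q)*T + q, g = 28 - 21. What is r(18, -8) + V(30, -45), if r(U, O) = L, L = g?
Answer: 3412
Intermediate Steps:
g = 7
L = 7
r(U, O) = 7
V(q, T) = q + T*(T - q) (V(q, T) = T*(T - q) + q = q + T*(T - q))
r(18, -8) + V(30, -45) = 7 + (30 + (-45)² - 1*(-45)*30) = 7 + (30 + 2025 + 1350) = 7 + 3405 = 3412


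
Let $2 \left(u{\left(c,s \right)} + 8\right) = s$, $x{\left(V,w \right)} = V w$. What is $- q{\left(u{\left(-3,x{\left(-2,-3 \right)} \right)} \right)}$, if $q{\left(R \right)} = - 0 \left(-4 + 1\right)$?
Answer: $0$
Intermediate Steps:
$u{\left(c,s \right)} = -8 + \frac{s}{2}$
$q{\left(R \right)} = 0$ ($q{\left(R \right)} = - 0 \left(-3\right) = \left(-1\right) 0 = 0$)
$- q{\left(u{\left(-3,x{\left(-2,-3 \right)} \right)} \right)} = \left(-1\right) 0 = 0$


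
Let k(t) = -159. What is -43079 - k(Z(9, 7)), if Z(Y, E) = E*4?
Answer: -42920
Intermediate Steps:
Z(Y, E) = 4*E
-43079 - k(Z(9, 7)) = -43079 - 1*(-159) = -43079 + 159 = -42920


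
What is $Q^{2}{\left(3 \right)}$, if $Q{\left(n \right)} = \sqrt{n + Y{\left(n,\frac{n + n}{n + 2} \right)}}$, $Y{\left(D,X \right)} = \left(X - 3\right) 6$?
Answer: $- \frac{39}{5} \approx -7.8$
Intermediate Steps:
$Y{\left(D,X \right)} = -18 + 6 X$ ($Y{\left(D,X \right)} = \left(-3 + X\right) 6 = -18 + 6 X$)
$Q{\left(n \right)} = \sqrt{-18 + n + \frac{12 n}{2 + n}}$ ($Q{\left(n \right)} = \sqrt{n - \left(18 - 6 \frac{n + n}{n + 2}\right)} = \sqrt{n + \left(-18 + 6 \frac{2 n}{2 + n}\right)} = \sqrt{n + \left(-18 + \frac{12 n}{2 + n}\right)} = \sqrt{-18 + n + \frac{12 n}{2 + n}}$)
$Q^{2}{\left(3 \right)} = \left(\sqrt{\frac{-36 + 3^{2} - 12}{2 + 3}}\right)^{2} = \left(\sqrt{\frac{-36 + 9 - 12}{5}}\right)^{2} = \left(\sqrt{\frac{1}{5} \left(-39\right)}\right)^{2} = \left(\sqrt{- \frac{39}{5}}\right)^{2} = \left(\frac{i \sqrt{195}}{5}\right)^{2} = - \frac{39}{5}$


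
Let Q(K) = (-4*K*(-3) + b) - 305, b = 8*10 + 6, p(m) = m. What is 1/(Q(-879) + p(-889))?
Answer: -1/11656 ≈ -8.5793e-5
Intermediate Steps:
b = 86 (b = 80 + 6 = 86)
Q(K) = -219 + 12*K (Q(K) = (-4*K*(-3) + 86) - 305 = (12*K + 86) - 305 = (86 + 12*K) - 305 = -219 + 12*K)
1/(Q(-879) + p(-889)) = 1/((-219 + 12*(-879)) - 889) = 1/((-219 - 10548) - 889) = 1/(-10767 - 889) = 1/(-11656) = -1/11656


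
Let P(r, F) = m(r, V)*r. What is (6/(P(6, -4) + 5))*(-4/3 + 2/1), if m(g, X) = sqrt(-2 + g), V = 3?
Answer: 4/17 ≈ 0.23529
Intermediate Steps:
P(r, F) = r*sqrt(-2 + r) (P(r, F) = sqrt(-2 + r)*r = r*sqrt(-2 + r))
(6/(P(6, -4) + 5))*(-4/3 + 2/1) = (6/(6*sqrt(-2 + 6) + 5))*(-4/3 + 2/1) = (6/(6*sqrt(4) + 5))*(-4*1/3 + 2*1) = (6/(6*2 + 5))*(-4/3 + 2) = (6/(12 + 5))*(2/3) = (6/17)*(2/3) = 4/17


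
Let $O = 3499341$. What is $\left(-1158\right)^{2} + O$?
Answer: $4840305$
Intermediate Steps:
$\left(-1158\right)^{2} + O = \left(-1158\right)^{2} + 3499341 = 1340964 + 3499341 = 4840305$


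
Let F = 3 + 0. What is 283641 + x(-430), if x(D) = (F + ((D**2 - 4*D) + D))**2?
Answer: 34668116890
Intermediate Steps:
F = 3
x(D) = (3 + D**2 - 3*D)**2 (x(D) = (3 + ((D**2 - 4*D) + D))**2 = (3 + (D**2 - 3*D))**2 = (3 + D**2 - 3*D)**2)
283641 + x(-430) = 283641 + (3 + (-430)**2 - 3*(-430))**2 = 283641 + (3 + 184900 + 1290)**2 = 283641 + 186193**2 = 283641 + 34667833249 = 34668116890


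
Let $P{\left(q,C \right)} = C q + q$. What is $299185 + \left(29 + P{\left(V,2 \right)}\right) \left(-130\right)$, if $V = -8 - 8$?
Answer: $301655$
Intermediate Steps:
$V = -16$ ($V = -8 - 8 = -16$)
$P{\left(q,C \right)} = q + C q$
$299185 + \left(29 + P{\left(V,2 \right)}\right) \left(-130\right) = 299185 + \left(29 - 16 \left(1 + 2\right)\right) \left(-130\right) = 299185 + \left(29 - 48\right) \left(-130\right) = 299185 - -2470 = 299185 + 2470 = 301655$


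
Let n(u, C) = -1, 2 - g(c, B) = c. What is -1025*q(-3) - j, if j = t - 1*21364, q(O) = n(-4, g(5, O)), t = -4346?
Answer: 26735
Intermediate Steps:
g(c, B) = 2 - c
q(O) = -1
j = -25710 (j = -4346 - 1*21364 = -4346 - 21364 = -25710)
-1025*q(-3) - j = -1025*(-1) - 1*(-25710) = 1025 + 25710 = 26735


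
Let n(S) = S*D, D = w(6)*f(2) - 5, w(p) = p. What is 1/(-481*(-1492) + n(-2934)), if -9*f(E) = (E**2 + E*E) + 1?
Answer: 1/749926 ≈ 1.3335e-6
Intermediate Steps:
f(E) = -1/9 - 2*E**2/9 (f(E) = -((E**2 + E*E) + 1)/9 = -((E**2 + E**2) + 1)/9 = -(2*E**2 + 1)/9 = -(1 + 2*E**2)/9 = -1/9 - 2*E**2/9)
D = -11 (D = 6*(-1/9 - 2/9*2**2) - 5 = 6*(-1/9 - 2/9*4) - 5 = 6*(-1/9 - 8/9) - 5 = 6*(-1) - 5 = -6 - 5 = -11)
n(S) = -11*S (n(S) = S*(-11) = -11*S)
1/(-481*(-1492) + n(-2934)) = 1/(-481*(-1492) - 11*(-2934)) = 1/(717652 + 32274) = 1/749926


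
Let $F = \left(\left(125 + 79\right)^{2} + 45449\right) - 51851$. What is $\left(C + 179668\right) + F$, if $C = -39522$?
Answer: $175360$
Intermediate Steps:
$F = 35214$ ($F = \left(204^{2} + 45449\right) - 51851 = \left(41616 + 45449\right) - 51851 = 87065 - 51851 = 35214$)
$\left(C + 179668\right) + F = \left(-39522 + 179668\right) + 35214 = 140146 + 35214 = 175360$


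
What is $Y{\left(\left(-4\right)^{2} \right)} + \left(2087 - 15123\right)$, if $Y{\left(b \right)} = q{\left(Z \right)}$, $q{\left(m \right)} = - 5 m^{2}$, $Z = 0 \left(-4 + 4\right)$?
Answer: $-13036$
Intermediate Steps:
$Z = 0$ ($Z = 0 \cdot 0 = 0$)
$Y{\left(b \right)} = 0$ ($Y{\left(b \right)} = - 5 \cdot 0^{2} = \left(-5\right) 0 = 0$)
$Y{\left(\left(-4\right)^{2} \right)} + \left(2087 - 15123\right) = 0 + \left(2087 - 15123\right) = 0 - 13036 = -13036$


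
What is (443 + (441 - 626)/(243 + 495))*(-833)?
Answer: -272181917/738 ≈ -3.6881e+5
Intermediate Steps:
(443 + (441 - 626)/(243 + 495))*(-833) = (443 - 185/738)*(-833) = (326749/738)*(-833) = -272181917/738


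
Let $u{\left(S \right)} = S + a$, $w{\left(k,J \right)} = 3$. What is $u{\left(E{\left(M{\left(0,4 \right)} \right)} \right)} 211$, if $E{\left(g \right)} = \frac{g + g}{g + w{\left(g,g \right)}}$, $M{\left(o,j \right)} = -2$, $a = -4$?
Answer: $-1688$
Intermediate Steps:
$E{\left(g \right)} = \frac{2 g}{3 + g}$ ($E{\left(g \right)} = \frac{g + g}{g + 3} = \frac{2 g}{3 + g}$)
$u{\left(S \right)} = -4 + S$ ($u{\left(S \right)} = S - 4 = -4 + S$)
$u{\left(E{\left(M{\left(0,4 \right)} \right)} \right)} 211 = \left(-4 + 2 \left(-2\right) \frac{1}{3 - 2}\right) 211 = \left(-4 + 2 \left(-2\right) 1^{-1}\right) 211 = \left(-4 + 2 \left(-2\right) 1\right) 211 = \left(-4 - 4\right) 211 = \left(-8\right) 211 = -1688$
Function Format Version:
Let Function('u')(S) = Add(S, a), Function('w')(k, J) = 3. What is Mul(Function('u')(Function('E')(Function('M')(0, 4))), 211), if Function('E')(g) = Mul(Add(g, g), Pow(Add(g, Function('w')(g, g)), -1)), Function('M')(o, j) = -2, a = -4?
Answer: -1688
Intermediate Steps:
Function('E')(g) = Mul(2, g, Pow(Add(3, g), -1)) (Function('E')(g) = Mul(Add(g, g), Pow(Add(g, 3), -1)) = Mul(Mul(2, g), Pow(Add(3, g), -1)) = Mul(2, g, Pow(Add(3, g), -1)))
Function('u')(S) = Add(-4, S) (Function('u')(S) = Add(S, -4) = Add(-4, S))
Mul(Function('u')(Function('E')(Function('M')(0, 4))), 211) = Mul(Add(-4, Mul(2, -2, Pow(Add(3, -2), -1))), 211) = Mul(Add(-4, Mul(2, -2, Pow(1, -1))), 211) = Mul(Add(-4, Mul(2, -2, 1)), 211) = Mul(Add(-4, -4), 211) = Mul(-8, 211) = -1688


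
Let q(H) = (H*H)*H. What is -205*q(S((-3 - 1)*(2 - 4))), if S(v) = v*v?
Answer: -53739520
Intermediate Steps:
S(v) = v**2
q(H) = H**3 (q(H) = H**2*H = H**3)
-205*q(S((-3 - 1)*(2 - 4))) = -205*(-3 - 1)**6*(2 - 4)**6 = -205*((-4*(-2))**2)**3 = -205*(8**2)**3 = -205*64**3 = -205*262144 = -53739520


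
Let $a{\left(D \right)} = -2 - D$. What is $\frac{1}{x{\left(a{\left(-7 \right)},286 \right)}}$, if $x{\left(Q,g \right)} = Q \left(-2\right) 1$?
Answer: $- \frac{1}{10} \approx -0.1$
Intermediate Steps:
$x{\left(Q,g \right)} = - 2 Q$ ($x{\left(Q,g \right)} = - 2 Q 1 = - 2 Q$)
$\frac{1}{x{\left(a{\left(-7 \right)},286 \right)}} = \frac{1}{\left(-2\right) \left(-2 - -7\right)} = \frac{1}{\left(-2\right) \left(-2 + 7\right)} = \frac{1}{\left(-2\right) 5} = \frac{1}{-10} = - \frac{1}{10}$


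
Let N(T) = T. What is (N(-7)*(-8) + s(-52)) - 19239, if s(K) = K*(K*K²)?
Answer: 7292433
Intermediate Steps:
s(K) = K⁴ (s(K) = K*K³ = K⁴)
(N(-7)*(-8) + s(-52)) - 19239 = (-7*(-8) + (-52)⁴) - 19239 = (56 + 7311616) - 19239 = 7311672 - 19239 = 7292433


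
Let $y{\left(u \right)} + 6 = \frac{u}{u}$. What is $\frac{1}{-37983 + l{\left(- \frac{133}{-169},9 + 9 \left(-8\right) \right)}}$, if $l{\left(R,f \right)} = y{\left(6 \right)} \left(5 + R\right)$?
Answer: $- \frac{169}{6424017} \approx -2.6308 \cdot 10^{-5}$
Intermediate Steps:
$y{\left(u \right)} = -5$ ($y{\left(u \right)} = -6 + \frac{u}{u} = -6 + 1 = -5$)
$l{\left(R,f \right)} = -25 - 5 R$ ($l{\left(R,f \right)} = - 5 \left(5 + R\right) = -25 - 5 R$)
$\frac{1}{-37983 + l{\left(- \frac{133}{-169},9 + 9 \left(-8\right) \right)}} = \frac{1}{-37983 - \left(25 + 5 \left(- \frac{133}{-169}\right)\right)} = \frac{1}{-37983 - \left(25 + 5 \left(\left(-133\right) \left(- \frac{1}{169}\right)\right)\right)} = \frac{1}{-37983 - \frac{4890}{169}} = \frac{1}{- \frac{6424017}{169}} = - \frac{169}{6424017}$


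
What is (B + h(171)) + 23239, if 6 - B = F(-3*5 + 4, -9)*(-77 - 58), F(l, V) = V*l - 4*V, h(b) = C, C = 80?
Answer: 41550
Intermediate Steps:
h(b) = 80
F(l, V) = -4*V + V*l
B = 18231 (B = 6 - (-9*(-4 + (-3*5 + 4)))*(-77 - 58) = 6 - (-9*(-4 + (-15 + 4)))*(-135) = 6 - (-9*(-4 - 11))*(-135) = 6 - (-9*(-15))*(-135) = 6 - 135*(-135) = 6 - 1*(-18225) = 6 + 18225 = 18231)
(B + h(171)) + 23239 = (18231 + 80) + 23239 = 18311 + 23239 = 41550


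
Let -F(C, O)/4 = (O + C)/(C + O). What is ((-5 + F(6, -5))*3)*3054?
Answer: -82458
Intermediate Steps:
F(C, O) = -4 (F(C, O) = -4*(O + C)/(C + O) = -4*(C + O)/(C + O) = -4*1 = -4)
((-5 + F(6, -5))*3)*3054 = ((-5 - 4)*3)*3054 = -9*3*3054 = -27*3054 = -82458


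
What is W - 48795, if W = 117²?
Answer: -35106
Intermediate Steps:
W = 13689
W - 48795 = 13689 - 48795 = -35106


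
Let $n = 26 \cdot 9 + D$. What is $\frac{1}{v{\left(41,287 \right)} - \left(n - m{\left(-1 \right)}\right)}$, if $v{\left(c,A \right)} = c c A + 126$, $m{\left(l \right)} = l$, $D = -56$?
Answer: $\frac{1}{482394} \approx 2.073 \cdot 10^{-6}$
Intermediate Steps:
$n = 178$ ($n = 26 \cdot 9 - 56 = 234 - 56 = 178$)
$v{\left(c,A \right)} = 126 + A c^{2}$ ($v{\left(c,A \right)} = c^{2} A + 126 = A c^{2} + 126 = 126 + A c^{2}$)
$\frac{1}{v{\left(41,287 \right)} - \left(n - m{\left(-1 \right)}\right)} = \frac{1}{\left(126 + 287 \cdot 41^{2}\right) - 179} = \frac{1}{\left(126 + 287 \cdot 1681\right) - 179} = \frac{1}{\left(126 + 482447\right) - 179} = \frac{1}{482573 - 179} = \frac{1}{482394}$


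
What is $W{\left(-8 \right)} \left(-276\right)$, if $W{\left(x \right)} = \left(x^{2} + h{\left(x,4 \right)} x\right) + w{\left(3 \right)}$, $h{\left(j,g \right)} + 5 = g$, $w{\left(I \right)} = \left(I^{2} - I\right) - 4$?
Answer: $-20424$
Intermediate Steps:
$w{\left(I \right)} = -4 + I^{2} - I$
$h{\left(j,g \right)} = -5 + g$
$W{\left(x \right)} = 2 + x^{2} - x$ ($W{\left(x \right)} = \left(x^{2} + \left(-5 + 4\right) x\right) - \left(7 - 9\right) = \left(x^{2} - x\right) - -2 = \left(x^{2} - x\right) + 2 = 2 + x^{2} - x$)
$W{\left(-8 \right)} \left(-276\right) = \left(2 + \left(-8\right)^{2} - -8\right) \left(-276\right) = \left(2 + 64 + 8\right) \left(-276\right) = 74 \left(-276\right) = -20424$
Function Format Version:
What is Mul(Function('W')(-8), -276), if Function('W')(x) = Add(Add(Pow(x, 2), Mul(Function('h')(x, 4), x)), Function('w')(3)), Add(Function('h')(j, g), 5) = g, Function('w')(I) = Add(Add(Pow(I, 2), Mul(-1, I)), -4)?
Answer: -20424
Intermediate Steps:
Function('w')(I) = Add(-4, Pow(I, 2), Mul(-1, I))
Function('h')(j, g) = Add(-5, g)
Function('W')(x) = Add(2, Pow(x, 2), Mul(-1, x)) (Function('W')(x) = Add(Add(Pow(x, 2), Mul(Add(-5, 4), x)), Add(-4, Pow(3, 2), Mul(-1, 3))) = Add(Add(Pow(x, 2), Mul(-1, x)), Add(-4, 9, -3)) = Add(Add(Pow(x, 2), Mul(-1, x)), 2) = Add(2, Pow(x, 2), Mul(-1, x)))
Mul(Function('W')(-8), -276) = Mul(Add(2, Pow(-8, 2), Mul(-1, -8)), -276) = Mul(Add(2, 64, 8), -276) = Mul(74, -276) = -20424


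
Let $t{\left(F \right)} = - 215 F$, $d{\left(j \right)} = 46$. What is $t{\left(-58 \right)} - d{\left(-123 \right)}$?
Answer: $12424$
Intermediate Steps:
$t{\left(-58 \right)} - d{\left(-123 \right)} = \left(-215\right) \left(-58\right) - 46 = 12470 - 46 = 12424$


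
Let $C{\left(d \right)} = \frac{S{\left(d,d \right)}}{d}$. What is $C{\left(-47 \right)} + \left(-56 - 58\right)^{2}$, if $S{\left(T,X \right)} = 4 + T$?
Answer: $\frac{610855}{47} \approx 12997.0$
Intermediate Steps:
$C{\left(d \right)} = \frac{4 + d}{d}$
$C{\left(-47 \right)} + \left(-56 - 58\right)^{2} = \frac{4 - 47}{-47} + \left(-56 - 58\right)^{2} = \left(- \frac{1}{47}\right) \left(-43\right) + \left(-114\right)^{2} = \frac{43}{47} + 12996 = \frac{610855}{47}$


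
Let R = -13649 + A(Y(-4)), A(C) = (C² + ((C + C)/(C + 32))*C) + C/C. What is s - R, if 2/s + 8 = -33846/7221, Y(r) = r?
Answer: 1456890055/106883 ≈ 13631.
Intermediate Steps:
s = -2407/15269 (s = 2/(-8 - 33846/7221) = 2/(-8 - 33846*1/7221) = 2/(-8 - 11282/2407) = 2/(-30538/2407) = 2*(-2407/30538) = -2407/15269 ≈ -0.15764)
A(C) = 1 + C² + 2*C²/(32 + C) (A(C) = (C² + ((2*C)/(32 + C))*C) + 1 = (C² + (2*C/(32 + C))*C) + 1 = (C² + 2*C²/(32 + C)) + 1 = 1 + C² + 2*C²/(32 + C))
R = -95416/7 (R = -13649 + (32 - 4 + (-4)³ + 34*(-4)²)/(32 - 4) = -13649 + (32 - 4 - 64 + 34*16)/28 = -13649 + (32 - 4 - 64 + 544)/28 = -13649 + (1/28)*508 = -13649 + 127/7 = -95416/7 ≈ -13631.)
s - R = -2407/15269 - 1*(-95416/7) = -2407/15269 + 95416/7 = 1456890055/106883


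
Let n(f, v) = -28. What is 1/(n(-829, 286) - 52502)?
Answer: -1/52530 ≈ -1.9037e-5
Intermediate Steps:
1/(n(-829, 286) - 52502) = 1/(-28 - 52502) = 1/(-52530) = -1/52530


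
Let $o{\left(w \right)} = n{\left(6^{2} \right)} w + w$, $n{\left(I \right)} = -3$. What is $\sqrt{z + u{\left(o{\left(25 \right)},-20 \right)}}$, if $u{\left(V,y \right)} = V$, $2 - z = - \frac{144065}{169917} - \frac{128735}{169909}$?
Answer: $\frac{2 i \sqrt{9667467050445274171398}}{28870427553} \approx 6.8113 i$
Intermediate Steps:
$z = \frac{104093060186}{28870427553}$ ($z = 2 - \left(- \frac{144065}{169917} - \frac{128735}{169909}\right) = 2 - - \frac{46352205080}{28870427553} = 2 + \frac{46352205080}{28870427553} = \frac{104093060186}{28870427553} \approx 3.6055$)
$o{\left(w \right)} = - 2 w$ ($o{\left(w \right)} = - 3 w + w = - 2 w$)
$\sqrt{z + u{\left(o{\left(25 \right)},-20 \right)}} = \sqrt{\frac{104093060186}{28870427553} - 50} = \sqrt{- \frac{1339428317464}{28870427553}} = \frac{2 i \sqrt{9667467050445274171398}}{28870427553}$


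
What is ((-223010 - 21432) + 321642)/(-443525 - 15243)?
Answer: -4825/28673 ≈ -0.16828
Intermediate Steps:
((-223010 - 21432) + 321642)/(-443525 - 15243) = (-244442 + 321642)/(-458768) = 77200*(-1/458768) = -4825/28673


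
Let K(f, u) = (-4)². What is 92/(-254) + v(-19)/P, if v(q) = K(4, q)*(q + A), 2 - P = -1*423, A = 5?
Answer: -47998/53975 ≈ -0.88926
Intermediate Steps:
K(f, u) = 16
P = 425 (P = 2 - (-1)*423 = 2 - 1*(-423) = 2 + 423 = 425)
v(q) = 80 + 16*q (v(q) = 16*(q + 5) = 16*(5 + q) = 80 + 16*q)
92/(-254) + v(-19)/P = 92/(-254) + (80 + 16*(-19))/425 = 92*(-1/254) + (80 - 304)*(1/425) = -46/127 - 224*1/425 = -46/127 - 224/425 = -47998/53975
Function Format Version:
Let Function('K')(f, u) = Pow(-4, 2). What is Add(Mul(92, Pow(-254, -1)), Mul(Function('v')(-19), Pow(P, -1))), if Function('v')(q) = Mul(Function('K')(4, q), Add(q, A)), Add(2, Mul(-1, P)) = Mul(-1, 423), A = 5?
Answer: Rational(-47998, 53975) ≈ -0.88926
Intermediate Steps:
Function('K')(f, u) = 16
P = 425 (P = Add(2, Mul(-1, Mul(-1, 423))) = Add(2, Mul(-1, -423)) = Add(2, 423) = 425)
Function('v')(q) = Add(80, Mul(16, q)) (Function('v')(q) = Mul(16, Add(q, 5)) = Mul(16, Add(5, q)) = Add(80, Mul(16, q)))
Add(Mul(92, Pow(-254, -1)), Mul(Function('v')(-19), Pow(P, -1))) = Add(Mul(92, Pow(-254, -1)), Mul(Add(80, Mul(16, -19)), Pow(425, -1))) = Add(Mul(92, Rational(-1, 254)), Mul(Add(80, -304), Rational(1, 425))) = Add(Rational(-46, 127), Mul(-224, Rational(1, 425))) = Add(Rational(-46, 127), Rational(-224, 425)) = Rational(-47998, 53975)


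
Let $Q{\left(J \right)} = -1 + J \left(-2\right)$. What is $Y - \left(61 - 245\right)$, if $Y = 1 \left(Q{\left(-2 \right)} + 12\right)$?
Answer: $199$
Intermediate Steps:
$Q{\left(J \right)} = -1 - 2 J$
$Y = 15$ ($Y = 1 \left(\left(-1 - -4\right) + 12\right) = 1 \left(\left(-1 + 4\right) + 12\right) = 1 \left(3 + 12\right) = 1 \cdot 15 = 15$)
$Y - \left(61 - 245\right) = 15 - \left(61 - 245\right) = 15 - -184 = 15 + 184 = 199$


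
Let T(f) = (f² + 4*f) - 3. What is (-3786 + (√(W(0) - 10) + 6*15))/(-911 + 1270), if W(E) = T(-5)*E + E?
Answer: -3696/359 + I*√10/359 ≈ -10.295 + 0.0088086*I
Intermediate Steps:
T(f) = -3 + f² + 4*f
W(E) = 3*E (W(E) = (-3 + (-5)² + 4*(-5))*E + E = (-3 + 25 - 20)*E + E = 2*E + E = 3*E)
(-3786 + (√(W(0) - 10) + 6*15))/(-911 + 1270) = (-3786 + (√(3*0 - 10) + 6*15))/(-911 + 1270) = (-3786 + (√(0 - 10) + 90))/359 = (-3786 + (√(-10) + 90))*(1/359) = (-3786 + (I*√10 + 90))*(1/359) = (-3786 + (90 + I*√10))*(1/359) = (-3696 + I*√10)*(1/359) = -3696/359 + I*√10/359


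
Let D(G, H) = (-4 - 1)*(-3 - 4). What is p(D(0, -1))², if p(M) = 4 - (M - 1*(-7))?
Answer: 1444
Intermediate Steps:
D(G, H) = 35 (D(G, H) = -5*(-7) = 35)
p(M) = -3 - M (p(M) = 4 - (M + 7) = 4 - (7 + M) = 4 + (-7 - M) = -3 - M)
p(D(0, -1))² = (-3 - 1*35)² = (-3 - 35)² = (-38)² = 1444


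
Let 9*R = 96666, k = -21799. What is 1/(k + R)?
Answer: -3/33175 ≈ -9.0430e-5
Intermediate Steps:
R = 32222/3 (R = (⅑)*96666 = 32222/3 ≈ 10741.)
1/(k + R) = 1/(-21799 + 32222/3) = 1/(-33175/3) = -3/33175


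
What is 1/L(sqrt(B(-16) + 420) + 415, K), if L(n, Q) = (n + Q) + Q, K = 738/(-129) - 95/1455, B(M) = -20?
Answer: 12513/5298349 ≈ 0.0023617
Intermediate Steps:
K = -72403/12513 (K = 738*(-1/129) - 95*1/1455 = -246/43 - 19/291 = -72403/12513 ≈ -5.7862)
L(n, Q) = n + 2*Q (L(n, Q) = (Q + n) + Q = n + 2*Q)
1/L(sqrt(B(-16) + 420) + 415, K) = 1/((sqrt(-20 + 420) + 415) + 2*(-72403/12513)) = 1/((sqrt(400) + 415) - 144806/12513) = 1/((20 + 415) - 144806/12513) = 1/(435 - 144806/12513) = 1/(5298349/12513) = 12513/5298349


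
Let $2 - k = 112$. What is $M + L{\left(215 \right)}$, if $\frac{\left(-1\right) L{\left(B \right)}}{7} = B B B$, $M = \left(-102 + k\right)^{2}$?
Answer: $-69523681$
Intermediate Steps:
$k = -110$ ($k = 2 - 112 = -110$)
$M = 44944$ ($M = \left(-102 - 110\right)^{2} = \left(-212\right)^{2} = 44944$)
$L{\left(B \right)} = - 7 B^{3}$ ($L{\left(B \right)} = - 7 B B B = - 7 B^{2} B = - 7 B^{3}$)
$M + L{\left(215 \right)} = 44944 - 7 \cdot 215^{3} = 44944 - 69568625 = -69523681$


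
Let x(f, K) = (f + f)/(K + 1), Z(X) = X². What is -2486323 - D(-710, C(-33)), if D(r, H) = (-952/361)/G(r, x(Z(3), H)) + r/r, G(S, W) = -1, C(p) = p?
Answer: -897563916/361 ≈ -2.4863e+6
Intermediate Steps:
x(f, K) = 2*f/(1 + K) (x(f, K) = (2*f)/(1 + K) = 2*f/(1 + K))
D(r, H) = 1313/361 (D(r, H) = -952/361/(-1) + r/r = -952*1/361*(-1) + 1 = -952/361*(-1) + 1 = 952/361 + 1 = 1313/361)
-2486323 - D(-710, C(-33)) = -2486323 - 1*1313/361 = -2486323 - 1313/361 = -897563916/361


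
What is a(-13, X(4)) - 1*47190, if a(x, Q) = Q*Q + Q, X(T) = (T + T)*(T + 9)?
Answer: -36270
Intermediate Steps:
X(T) = 2*T*(9 + T) (X(T) = (2*T)*(9 + T) = 2*T*(9 + T))
a(x, Q) = Q + Q² (a(x, Q) = Q² + Q = Q + Q²)
a(-13, X(4)) - 1*47190 = (2*4*(9 + 4))*(1 + 2*4*(9 + 4)) - 1*47190 = (2*4*13)*(1 + 2*4*13) - 47190 = 104*(1 + 104) - 47190 = 104*105 - 47190 = 10920 - 47190 = -36270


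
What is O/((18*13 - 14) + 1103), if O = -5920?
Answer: -5920/1323 ≈ -4.4747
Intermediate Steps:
O/((18*13 - 14) + 1103) = -5920/((18*13 - 14) + 1103) = -5920/((234 - 14) + 1103) = -5920/(220 + 1103) = -5920/1323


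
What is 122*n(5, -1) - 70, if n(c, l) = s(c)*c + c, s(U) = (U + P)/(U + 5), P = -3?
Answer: 662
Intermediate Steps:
s(U) = (-3 + U)/(5 + U) (s(U) = (U - 3)/(U + 5) = (-3 + U)/(5 + U))
n(c, l) = c + c*(-3 + c)/(5 + c) (n(c, l) = ((-3 + c)/(5 + c))*c + c = c*(-3 + c)/(5 + c) + c = c + c*(-3 + c)/(5 + c))
122*n(5, -1) - 70 = 122*(2*5*(1 + 5)/(5 + 5)) - 70 = 122*(2*5*6/10) - 70 = 122*(2*5*(1/10)*6) - 70 = 122*6 - 70 = 732 - 70 = 662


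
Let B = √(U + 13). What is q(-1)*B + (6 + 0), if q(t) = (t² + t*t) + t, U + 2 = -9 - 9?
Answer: 6 + I*√7 ≈ 6.0 + 2.6458*I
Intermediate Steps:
U = -20 (U = -2 + (-9 - 9) = -2 - 18 = -20)
q(t) = t + 2*t² (q(t) = (t² + t²) + t = 2*t² + t = t + 2*t²)
B = I*√7 (B = √(-20 + 13) = √(-7) = I*√7 ≈ 2.6458*I)
q(-1)*B + (6 + 0) = (-(1 + 2*(-1)))*(I*√7) + (6 + 0) = (-(1 - 2))*(I*√7) + 6 = (-1*(-1))*(I*√7) + 6 = 1*(I*√7) + 6 = I*√7 + 6 = 6 + I*√7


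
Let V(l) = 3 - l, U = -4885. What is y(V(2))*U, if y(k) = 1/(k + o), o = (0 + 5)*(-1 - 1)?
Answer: 4885/9 ≈ 542.78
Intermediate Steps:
o = -10 (o = 5*(-2) = -10)
y(k) = 1/(-10 + k) (y(k) = 1/(k - 10) = 1/(-10 + k))
y(V(2))*U = -4885/(-10 + (3 - 1*2)) = -4885/(-10 + (3 - 2)) = -4885/(-10 + 1) = -4885/(-9) = -⅑*(-4885) = 4885/9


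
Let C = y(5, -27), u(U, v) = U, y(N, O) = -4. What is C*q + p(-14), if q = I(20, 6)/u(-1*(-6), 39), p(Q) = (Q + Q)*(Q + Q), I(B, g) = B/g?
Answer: 7036/9 ≈ 781.78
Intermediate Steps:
p(Q) = 4*Q² (p(Q) = (2*Q)*(2*Q) = 4*Q²)
C = -4
q = 5/9 (q = (20/6)/((-1*(-6))) = (20*(⅙))/6 = (10/3)*(⅙) = 5/9 ≈ 0.55556)
C*q + p(-14) = -4*5/9 + 4*(-14)² = -20/9 + 4*196 = -20/9 + 784 = 7036/9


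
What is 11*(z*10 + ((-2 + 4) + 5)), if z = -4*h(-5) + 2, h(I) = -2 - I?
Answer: -1023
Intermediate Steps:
z = -10 (z = -4*(-2 - 1*(-5)) + 2 = -4*(-2 + 5) + 2 = -4*3 + 2 = -12 + 2 = -10)
11*(z*10 + ((-2 + 4) + 5)) = 11*(-10*10 + ((-2 + 4) + 5)) = 11*(-100 + (2 + 5)) = 11*(-100 + 7) = 11*(-93) = -1023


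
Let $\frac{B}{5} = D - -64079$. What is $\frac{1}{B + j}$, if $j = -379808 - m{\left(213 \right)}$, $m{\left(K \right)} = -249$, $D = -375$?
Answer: $- \frac{1}{61039} \approx -1.6383 \cdot 10^{-5}$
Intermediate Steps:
$B = 318520$ ($B = 5 \left(-375 - -64079\right) = 5 \left(-375 + 64079\right) = 5 \cdot 63704 = 318520$)
$j = -379559$ ($j = -379808 - -249 = -379808 + 249 = -379559$)
$\frac{1}{B + j} = \frac{1}{318520 - 379559} = \frac{1}{-61039} = - \frac{1}{61039}$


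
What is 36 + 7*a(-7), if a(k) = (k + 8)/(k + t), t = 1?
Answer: 209/6 ≈ 34.833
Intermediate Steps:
a(k) = (8 + k)/(1 + k) (a(k) = (k + 8)/(k + 1) = (8 + k)/(1 + k))
36 + 7*a(-7) = 36 + 7*((8 - 7)/(1 - 7)) = 36 + 7*(1/(-6)) = 36 + 7*(-1/6*1) = 36 + 7*(-1/6) = 36 - 7/6 = 209/6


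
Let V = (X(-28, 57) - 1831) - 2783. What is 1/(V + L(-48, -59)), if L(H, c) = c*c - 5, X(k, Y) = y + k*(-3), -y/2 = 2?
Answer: -1/1058 ≈ -0.00094518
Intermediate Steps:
y = -4 (y = -2*2 = -4)
X(k, Y) = -4 - 3*k (X(k, Y) = -4 + k*(-3) = -4 - 3*k)
L(H, c) = -5 + c² (L(H, c) = c² - 5 = -5 + c²)
V = -4534 (V = ((-4 - 3*(-28)) - 1831) - 2783 = ((-4 + 84) - 1831) - 2783 = (80 - 1831) - 2783 = -1751 - 2783 = -4534)
1/(V + L(-48, -59)) = 1/(-4534 + (-5 + (-59)²)) = 1/(-4534 + (-5 + 3481)) = 1/(-4534 + 3476) = 1/(-1058) = -1/1058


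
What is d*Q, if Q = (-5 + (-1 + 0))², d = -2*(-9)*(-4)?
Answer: -2592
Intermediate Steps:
d = -72 (d = 18*(-4) = -72)
Q = 36 (Q = (-5 - 1)² = (-6)² = 36)
d*Q = -72*36 = -2592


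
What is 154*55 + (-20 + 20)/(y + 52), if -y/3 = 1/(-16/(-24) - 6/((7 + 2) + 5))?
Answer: 8470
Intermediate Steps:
y = -63/5 (y = -3/(-16/(-24) - 6/((7 + 2) + 5)) = -3/(-16*(-1/24) - 6/(9 + 5)) = -3/(⅔ - 6/14) = -3/(⅔ - 6*1/14) = -3/(⅔ - 3/7) = -3/5/21 = -3*21/5 = -63/5 ≈ -12.600)
154*55 + (-20 + 20)/(y + 52) = 154*55 + (-20 + 20)/(-63/5 + 52) = 8470 + 0/(197/5) = 8470 + 0*(5/197) = 8470 + 0 = 8470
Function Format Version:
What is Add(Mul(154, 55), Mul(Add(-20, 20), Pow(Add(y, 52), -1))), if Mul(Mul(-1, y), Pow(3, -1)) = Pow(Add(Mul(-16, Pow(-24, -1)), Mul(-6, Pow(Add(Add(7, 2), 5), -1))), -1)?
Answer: 8470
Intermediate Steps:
y = Rational(-63, 5) (y = Mul(-3, Pow(Add(Mul(-16, Pow(-24, -1)), Mul(-6, Pow(Add(Add(7, 2), 5), -1))), -1)) = Mul(-3, Pow(Add(Mul(-16, Rational(-1, 24)), Mul(-6, Pow(Add(9, 5), -1))), -1)) = Mul(-3, Pow(Add(Rational(2, 3), Mul(-6, Pow(14, -1))), -1)) = Mul(-3, Pow(Add(Rational(2, 3), Mul(-6, Rational(1, 14))), -1)) = Mul(-3, Pow(Add(Rational(2, 3), Rational(-3, 7)), -1)) = Mul(-3, Pow(Rational(5, 21), -1)) = Mul(-3, Rational(21, 5)) = Rational(-63, 5) ≈ -12.600)
Add(Mul(154, 55), Mul(Add(-20, 20), Pow(Add(y, 52), -1))) = Add(Mul(154, 55), Mul(Add(-20, 20), Pow(Add(Rational(-63, 5), 52), -1))) = Add(8470, Mul(0, Pow(Rational(197, 5), -1))) = Add(8470, Mul(0, Rational(5, 197))) = Add(8470, 0) = 8470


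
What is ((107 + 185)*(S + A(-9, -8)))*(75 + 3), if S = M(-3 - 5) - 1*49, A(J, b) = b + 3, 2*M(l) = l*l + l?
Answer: -592176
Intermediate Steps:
M(l) = l/2 + l²/2 (M(l) = (l*l + l)/2 = (l² + l)/2 = (l + l²)/2 = l/2 + l²/2)
A(J, b) = 3 + b
S = -21 (S = (-3 - 5)*(1 + (-3 - 5))/2 - 1*49 = (½)*(-8)*(1 - 8) - 49 = (½)*(-8)*(-7) - 49 = 28 - 49 = -21)
((107 + 185)*(S + A(-9, -8)))*(75 + 3) = ((107 + 185)*(-21 + (3 - 8)))*(75 + 3) = (292*(-21 - 5))*78 = (292*(-26))*78 = -7592*78 = -592176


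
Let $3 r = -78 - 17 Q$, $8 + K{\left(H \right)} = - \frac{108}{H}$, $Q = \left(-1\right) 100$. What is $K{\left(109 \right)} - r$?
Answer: $- \frac{179738}{327} \approx -549.66$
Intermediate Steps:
$Q = -100$
$K{\left(H \right)} = -8 - \frac{108}{H}$
$r = \frac{1622}{3}$ ($r = \frac{-78 - -1700}{3} = \frac{-78 + 1700}{3} = \frac{1}{3} \cdot 1622 = \frac{1622}{3} \approx 540.67$)
$K{\left(109 \right)} - r = \left(-8 - \frac{108}{109}\right) - \frac{1622}{3} = - \frac{980}{109} - \frac{1622}{3} = - \frac{179738}{327}$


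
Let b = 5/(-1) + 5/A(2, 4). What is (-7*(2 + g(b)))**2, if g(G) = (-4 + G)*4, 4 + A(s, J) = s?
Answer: 94864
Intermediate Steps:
A(s, J) = -4 + s
b = -15/2 (b = 5/(-1) + 5/(-4 + 2) = 5*(-1) + 5/(-2) = -5 + 5*(-1/2) = -5 - 5/2 = -15/2 ≈ -7.5000)
g(G) = -16 + 4*G
(-7*(2 + g(b)))**2 = (-7*(2 + (-16 + 4*(-15/2))))**2 = (-7*(2 + (-16 - 30)))**2 = (-7*(2 - 46))**2 = (-7*(-44))**2 = 308**2 = 94864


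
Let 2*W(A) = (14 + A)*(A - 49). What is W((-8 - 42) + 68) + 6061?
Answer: 5565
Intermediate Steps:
W(A) = (-49 + A)*(14 + A)/2 (W(A) = ((14 + A)*(A - 49))/2 = ((14 + A)*(-49 + A))/2 = ((-49 + A)*(14 + A))/2 = (-49 + A)*(14 + A)/2)
W((-8 - 42) + 68) + 6061 = (-343 + ((-8 - 42) + 68)**2/2 - 35*((-8 - 42) + 68)/2) + 6061 = (-343 + (-50 + 68)**2/2 - 35*(-50 + 68)/2) + 6061 = (-343 + (1/2)*18**2 - 35/2*18) + 6061 = (-343 + (1/2)*324 - 315) + 6061 = (-343 + 162 - 315) + 6061 = -496 + 6061 = 5565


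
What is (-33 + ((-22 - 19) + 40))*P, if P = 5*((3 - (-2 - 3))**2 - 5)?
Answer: -10030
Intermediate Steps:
P = 295 (P = 5*((3 - 1*(-5))**2 - 5) = 5*((3 + 5)**2 - 5) = 5*(8**2 - 5) = 5*(64 - 5) = 5*59 = 295)
(-33 + ((-22 - 19) + 40))*P = (-33 + ((-22 - 19) + 40))*295 = (-33 + (-41 + 40))*295 = (-33 - 1)*295 = -34*295 = -10030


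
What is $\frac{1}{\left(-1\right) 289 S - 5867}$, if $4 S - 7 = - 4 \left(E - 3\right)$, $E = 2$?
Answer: $- \frac{4}{26647} \approx -0.00015011$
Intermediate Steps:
$S = \frac{11}{4}$ ($S = \frac{7}{4} + \frac{\left(-4\right) \left(2 - 3\right)}{4} = \frac{7}{4} + \frac{\left(-4\right) \left(-1\right)}{4} = \frac{7}{4} + \frac{1}{4} \cdot 4 = \frac{7}{4} + 1 = \frac{11}{4} \approx 2.75$)
$\frac{1}{\left(-1\right) 289 S - 5867} = \frac{1}{\left(-1\right) 289 \cdot \frac{11}{4} - 5867} = \frac{1}{\left(-289\right) \frac{11}{4} + \left(-36993 + 31126\right)} = \frac{1}{- \frac{3179}{4} - 5867} = \frac{1}{- \frac{26647}{4}} = - \frac{4}{26647}$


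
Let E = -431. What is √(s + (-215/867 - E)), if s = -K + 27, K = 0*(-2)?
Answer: √1190613/51 ≈ 21.395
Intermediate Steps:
K = 0
s = 27 (s = -1*0 + 27 = 0 + 27 = 27)
√(s + (-215/867 - E)) = √(27 + (-215/867 - 1*(-431))) = √(27 + (-215*1/867 + 431)) = √(27 + (-215/867 + 431)) = √(27 + 373462/867) = √(396871/867) = √1190613/51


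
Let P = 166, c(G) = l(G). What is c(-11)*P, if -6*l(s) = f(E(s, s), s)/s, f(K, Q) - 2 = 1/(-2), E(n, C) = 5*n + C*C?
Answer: 83/22 ≈ 3.7727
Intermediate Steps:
E(n, C) = C² + 5*n (E(n, C) = 5*n + C² = C² + 5*n)
f(K, Q) = 3/2 (f(K, Q) = 2 + 1/(-2) = 2 - ½ = 3/2)
l(s) = -1/(4*s)
c(G) = -1/(4*G)
c(-11)*P = -¼/(-11)*166 = -¼*(-1/11)*166 = (1/44)*166 = 83/22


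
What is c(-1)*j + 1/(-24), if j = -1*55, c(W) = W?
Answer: 1319/24 ≈ 54.958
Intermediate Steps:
j = -55
c(-1)*j + 1/(-24) = -1*(-55) + 1/(-24) = 55 - 1/24 = 1319/24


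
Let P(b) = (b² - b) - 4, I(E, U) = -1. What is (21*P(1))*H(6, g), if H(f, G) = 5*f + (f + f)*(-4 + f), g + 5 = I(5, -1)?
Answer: -4536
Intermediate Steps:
g = -6 (g = -5 - 1 = -6)
P(b) = -4 + b² - b
H(f, G) = 5*f + 2*f*(-4 + f) (H(f, G) = 5*f + (2*f)*(-4 + f) = 5*f + 2*f*(-4 + f))
(21*P(1))*H(6, g) = (21*(-4 + 1² - 1*1))*(6*(-3 + 2*6)) = (21*(-4 + 1 - 1))*(6*(-3 + 12)) = (21*(-4))*(6*9) = -84*54 = -4536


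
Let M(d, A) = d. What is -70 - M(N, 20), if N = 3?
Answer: -73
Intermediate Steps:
-70 - M(N, 20) = -70 - 1*3 = -70 - 3 = -73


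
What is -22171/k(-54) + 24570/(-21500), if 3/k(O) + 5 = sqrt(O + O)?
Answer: 238330879/6450 - 44342*I*sqrt(3) ≈ 36951.0 - 76803.0*I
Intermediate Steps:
k(O) = 3/(-5 + sqrt(2)*sqrt(O)) (k(O) = 3/(-5 + sqrt(O + O)) = 3/(-5 + sqrt(2*O)) = 3/(-5 + sqrt(2)*sqrt(O)))
-22171/k(-54) + 24570/(-21500) = -(-110855/3 + 44342*I*sqrt(3)) + 24570/(-21500) = -(-110855/3 + 44342*I*sqrt(3)) + 24570*(-1/21500) = -(-110855/3 + 44342*I*sqrt(3)) - 2457/2150 = -22171*(-5/3 + 2*I*sqrt(3)) - 2457/2150 = (110855/3 - 44342*I*sqrt(3)) - 2457/2150 = 238330879/6450 - 44342*I*sqrt(3)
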